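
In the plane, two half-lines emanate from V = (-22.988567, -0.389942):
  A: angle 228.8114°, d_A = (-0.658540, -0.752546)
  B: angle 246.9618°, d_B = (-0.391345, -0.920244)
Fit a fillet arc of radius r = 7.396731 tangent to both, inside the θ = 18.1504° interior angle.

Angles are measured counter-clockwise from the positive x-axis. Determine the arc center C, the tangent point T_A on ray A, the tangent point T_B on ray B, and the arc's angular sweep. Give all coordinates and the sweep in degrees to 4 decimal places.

bisector direction at 237.8866° = (-0.531597,-0.846998)
center distance |VC| = r/sin(θ/2) = 7.396731/sin(9.0752°) = 46.894694
C = V + |VC|·bis = (-47.9176,-40.1096)
T_A = V + ((C−V)·d_A)·d_A = V + 46.3077·d_A = (-53.4840,-35.2386)
T_B = V + ((C−V)·d_B)·d_B = V + 46.3077·d_B = (-41.1108,-43.0043)
sweep = 180° − θ = 161.8496°

center=(-47.9176,-40.1096) T_A=(-53.4840,-35.2386) T_B=(-41.1108,-43.0043) sweep=161.8496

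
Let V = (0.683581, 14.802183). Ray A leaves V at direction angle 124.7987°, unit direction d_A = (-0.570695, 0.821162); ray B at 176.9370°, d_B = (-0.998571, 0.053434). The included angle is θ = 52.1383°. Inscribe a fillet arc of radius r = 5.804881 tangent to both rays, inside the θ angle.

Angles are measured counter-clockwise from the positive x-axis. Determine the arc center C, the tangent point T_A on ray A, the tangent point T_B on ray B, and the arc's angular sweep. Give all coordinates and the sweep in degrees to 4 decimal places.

center=(-10.8547,21.2328) T_A=(-6.0879,24.5456) T_B=(-11.1649,15.4362) sweep=127.8617

bisector direction at 150.8679° = (-0.873499,0.486826)
center distance |VC| = r/sin(θ/2) = 5.804881/sin(26.0692°) = 13.209255
C = V + |VC|·bis = (-10.8547,21.2328)
T_A = V + ((C−V)·d_A)·d_A = V + 11.8654·d_A = (-6.0879,24.5456)
T_B = V + ((C−V)·d_B)·d_B = V + 11.8654·d_B = (-11.1649,15.4362)
sweep = 180° − θ = 127.8617°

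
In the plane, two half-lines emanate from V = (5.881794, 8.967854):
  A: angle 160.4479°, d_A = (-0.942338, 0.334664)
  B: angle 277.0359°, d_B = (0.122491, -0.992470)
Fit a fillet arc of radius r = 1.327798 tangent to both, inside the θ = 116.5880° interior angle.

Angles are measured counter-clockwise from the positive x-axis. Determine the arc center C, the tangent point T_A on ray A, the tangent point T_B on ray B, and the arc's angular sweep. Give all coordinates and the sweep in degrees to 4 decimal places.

bisector direction at 218.7419° = (-0.779973,-0.625813)
center distance |VC| = r/sin(θ/2) = 1.327798/sin(58.2940°) = 1.560727
C = V + |VC|·bis = (4.6645,7.9911)
T_A = V + ((C−V)·d_A)·d_A = V + 0.8203·d_A = (5.1088,9.2424)
T_B = V + ((C−V)·d_B)·d_B = V + 0.8203·d_B = (5.9823,8.1538)
sweep = 180° − θ = 63.4120°

center=(4.6645,7.9911) T_A=(5.1088,9.2424) T_B=(5.9823,8.1538) sweep=63.4120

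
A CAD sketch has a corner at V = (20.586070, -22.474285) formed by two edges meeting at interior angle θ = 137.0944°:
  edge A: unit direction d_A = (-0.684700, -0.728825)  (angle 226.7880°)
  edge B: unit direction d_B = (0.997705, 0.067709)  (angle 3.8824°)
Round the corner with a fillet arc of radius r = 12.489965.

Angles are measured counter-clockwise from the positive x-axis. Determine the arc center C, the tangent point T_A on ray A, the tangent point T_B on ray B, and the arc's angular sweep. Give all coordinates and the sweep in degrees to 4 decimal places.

bisector direction at 295.3352° = (0.427913,-0.903820)
center distance |VC| = r/sin(θ/2) = 12.489965/sin(68.5472°) = 13.419692
C = V + |VC|·bis = (26.3285,-34.6033)
T_A = V + ((C−V)·d_A)·d_A = V + 4.9080·d_A = (17.2255,-26.0514)
T_B = V + ((C−V)·d_B)·d_B = V + 4.9080·d_B = (25.4829,-22.1420)
sweep = 180° − θ = 42.9056°

center=(26.3285,-34.6033) T_A=(17.2255,-26.0514) T_B=(25.4829,-22.1420) sweep=42.9056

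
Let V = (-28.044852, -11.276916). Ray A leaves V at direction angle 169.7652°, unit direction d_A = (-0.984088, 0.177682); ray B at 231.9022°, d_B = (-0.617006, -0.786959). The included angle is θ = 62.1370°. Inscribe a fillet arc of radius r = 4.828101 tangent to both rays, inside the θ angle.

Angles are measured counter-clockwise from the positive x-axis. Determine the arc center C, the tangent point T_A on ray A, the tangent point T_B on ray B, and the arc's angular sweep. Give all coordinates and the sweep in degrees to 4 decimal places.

center=(-36.7888,-14.6043) T_A=(-35.9309,-9.8530) T_B=(-32.9893,-17.5833) sweep=117.8630

bisector direction at 200.8337° = (-0.934617,-0.355657)
center distance |VC| = r/sin(θ/2) = 4.828101/sin(31.0685°) = 9.355652
C = V + |VC|·bis = (-36.7888,-14.6043)
T_A = V + ((C−V)·d_A)·d_A = V + 8.0136·d_A = (-35.9309,-9.8530)
T_B = V + ((C−V)·d_B)·d_B = V + 8.0136·d_B = (-32.9893,-17.5833)
sweep = 180° − θ = 117.8630°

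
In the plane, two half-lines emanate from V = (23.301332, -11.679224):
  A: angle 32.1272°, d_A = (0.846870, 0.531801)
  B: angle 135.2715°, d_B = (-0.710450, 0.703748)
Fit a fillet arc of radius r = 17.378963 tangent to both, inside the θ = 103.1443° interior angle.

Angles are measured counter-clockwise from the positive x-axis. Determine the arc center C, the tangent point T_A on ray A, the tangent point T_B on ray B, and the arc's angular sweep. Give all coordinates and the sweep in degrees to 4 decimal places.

center=(25.7360,10.3710) T_A=(34.9781,-4.3467) T_B=(13.5055,-1.9758) sweep=76.8557

bisector direction at 83.6994° = (0.109746,0.993960)
center distance |VC| = r/sin(θ/2) = 17.378963/sin(51.5722°) = 22.184265
C = V + |VC|·bis = (25.7360,10.3710)
T_A = V + ((C−V)·d_A)·d_A = V + 13.7882·d_A = (34.9781,-4.3467)
T_B = V + ((C−V)·d_B)·d_B = V + 13.7882·d_B = (13.5055,-1.9758)
sweep = 180° − θ = 76.8557°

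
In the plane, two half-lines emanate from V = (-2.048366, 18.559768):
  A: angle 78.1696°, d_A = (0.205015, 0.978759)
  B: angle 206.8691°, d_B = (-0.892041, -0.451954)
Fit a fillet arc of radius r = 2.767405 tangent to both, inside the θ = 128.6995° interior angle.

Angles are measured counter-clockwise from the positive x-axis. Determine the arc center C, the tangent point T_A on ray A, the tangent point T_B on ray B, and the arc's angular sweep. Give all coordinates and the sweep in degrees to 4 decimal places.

center=(-4.4845,20.4278) T_A=(-1.7759,19.8604) T_B=(-3.2338,17.9592) sweep=51.3005

bisector direction at 142.5194° = (-0.793559,0.608493)
center distance |VC| = r/sin(θ/2) = 2.767405/sin(64.3498°) = 3.069937
C = V + |VC|·bis = (-4.4845,20.4278)
T_A = V + ((C−V)·d_A)·d_A = V + 1.3289·d_A = (-1.7759,19.8604)
T_B = V + ((C−V)·d_B)·d_B = V + 1.3289·d_B = (-3.2338,17.9592)
sweep = 180° − θ = 51.3005°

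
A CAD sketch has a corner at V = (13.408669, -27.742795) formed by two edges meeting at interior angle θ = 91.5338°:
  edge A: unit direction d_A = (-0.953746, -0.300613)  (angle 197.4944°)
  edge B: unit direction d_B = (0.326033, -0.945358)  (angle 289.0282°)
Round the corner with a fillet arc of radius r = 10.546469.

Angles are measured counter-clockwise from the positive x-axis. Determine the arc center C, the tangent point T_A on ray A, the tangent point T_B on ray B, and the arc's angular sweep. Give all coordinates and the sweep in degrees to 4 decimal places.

bisector direction at 243.2613° = (-0.449922,-0.893068)
center distance |VC| = r/sin(θ/2) = 10.546469/sin(45.7669°) = 14.719268
C = V + |VC|·bis = (6.7861,-40.8881)
T_A = V + ((C−V)·d_A)·d_A = V + 10.2679·d_A = (3.6157,-30.8294)
T_B = V + ((C−V)·d_B)·d_B = V + 10.2679·d_B = (16.7563,-37.4496)
sweep = 180° − θ = 88.4662°

center=(6.7861,-40.8881) T_A=(3.6157,-30.8294) T_B=(16.7563,-37.4496) sweep=88.4662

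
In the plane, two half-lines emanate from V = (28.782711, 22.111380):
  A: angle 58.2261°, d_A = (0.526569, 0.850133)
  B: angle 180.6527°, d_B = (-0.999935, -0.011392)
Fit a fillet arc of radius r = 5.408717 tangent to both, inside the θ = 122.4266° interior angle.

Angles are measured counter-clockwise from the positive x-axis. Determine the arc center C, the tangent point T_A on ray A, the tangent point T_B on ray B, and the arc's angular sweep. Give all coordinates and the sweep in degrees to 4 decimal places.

bisector direction at 119.4394° = (-0.491503,0.870876)
center distance |VC| = r/sin(θ/2) = 5.408717/sin(61.2133°) = 6.171386
C = V + |VC|·bis = (25.7495,27.4859)
T_A = V + ((C−V)·d_A)·d_A = V + 2.9718·d_A = (30.3476,24.6378)
T_B = V + ((C−V)·d_B)·d_B = V + 2.9718·d_B = (25.8111,22.0775)
sweep = 180° − θ = 57.5734°

center=(25.7495,27.4859) T_A=(30.3476,24.6378) T_B=(25.8111,22.0775) sweep=57.5734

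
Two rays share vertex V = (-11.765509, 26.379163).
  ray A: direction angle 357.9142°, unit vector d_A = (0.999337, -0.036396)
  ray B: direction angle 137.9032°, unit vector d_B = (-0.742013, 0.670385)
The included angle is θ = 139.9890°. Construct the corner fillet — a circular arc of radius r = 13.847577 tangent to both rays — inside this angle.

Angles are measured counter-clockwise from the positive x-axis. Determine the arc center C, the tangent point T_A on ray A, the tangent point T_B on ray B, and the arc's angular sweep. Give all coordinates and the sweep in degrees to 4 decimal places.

bisector direction at 67.9087° = (0.376084,0.926586)
center distance |VC| = r/sin(θ/2) = 13.847577/sin(69.9945°) = 14.736799
C = V + |VC|·bis = (-6.2232,40.0341)
T_A = V + ((C−V)·d_A)·d_A = V + 5.0416·d_A = (-6.7272,26.1957)
T_B = V + ((C−V)·d_B)·d_B = V + 5.0416·d_B = (-15.5065,29.7590)
sweep = 180° − θ = 40.0110°

center=(-6.2232,40.0341) T_A=(-6.7272,26.1957) T_B=(-15.5065,29.7590) sweep=40.0110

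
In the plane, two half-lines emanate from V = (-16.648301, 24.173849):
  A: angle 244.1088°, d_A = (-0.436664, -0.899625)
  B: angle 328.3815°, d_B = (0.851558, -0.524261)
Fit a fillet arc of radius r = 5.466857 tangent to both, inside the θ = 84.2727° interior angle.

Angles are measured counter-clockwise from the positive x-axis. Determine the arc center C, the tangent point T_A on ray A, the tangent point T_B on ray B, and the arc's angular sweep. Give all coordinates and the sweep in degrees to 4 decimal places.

center=(-14.3688,16.3506) T_A=(-19.2869,18.7378) T_B=(-11.5027,21.0060) sweep=95.7273

bisector direction at 286.2452° = (0.279748,-0.960074)
center distance |VC| = r/sin(θ/2) = 5.466857/sin(42.1364°) = 8.148576
C = V + |VC|·bis = (-14.3688,16.3506)
T_A = V + ((C−V)·d_A)·d_A = V + 6.0426·d_A = (-19.2869,18.7378)
T_B = V + ((C−V)·d_B)·d_B = V + 6.0426·d_B = (-11.5027,21.0060)
sweep = 180° − θ = 95.7273°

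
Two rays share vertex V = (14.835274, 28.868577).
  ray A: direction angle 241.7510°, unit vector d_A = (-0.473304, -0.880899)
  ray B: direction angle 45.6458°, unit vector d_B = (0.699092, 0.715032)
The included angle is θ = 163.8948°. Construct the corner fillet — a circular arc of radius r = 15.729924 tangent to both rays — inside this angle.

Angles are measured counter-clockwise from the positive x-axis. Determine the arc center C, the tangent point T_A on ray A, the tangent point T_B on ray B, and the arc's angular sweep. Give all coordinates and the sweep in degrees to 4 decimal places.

bisector direction at 323.6984° = (0.805912,-0.592036)
center distance |VC| = r/sin(θ/2) = 15.729924/sin(81.9474°) = 15.886567
C = V + |VC|·bis = (27.6384,19.4632)
T_A = V + ((C−V)·d_A)·d_A = V + 2.2254·d_A = (13.7820,26.9082)
T_B = V + ((C−V)·d_B)·d_B = V + 2.2254·d_B = (16.3911,30.4598)
sweep = 180° − θ = 16.1052°

center=(27.6384,19.4632) T_A=(13.7820,26.9082) T_B=(16.3911,30.4598) sweep=16.1052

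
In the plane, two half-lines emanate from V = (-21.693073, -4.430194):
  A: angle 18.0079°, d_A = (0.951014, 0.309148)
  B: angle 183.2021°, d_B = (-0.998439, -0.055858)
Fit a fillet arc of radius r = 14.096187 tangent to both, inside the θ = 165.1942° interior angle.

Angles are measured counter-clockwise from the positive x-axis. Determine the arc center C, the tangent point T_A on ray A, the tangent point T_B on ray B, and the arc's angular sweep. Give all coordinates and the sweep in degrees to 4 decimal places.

bisector direction at 100.6050° = (-0.184037,0.982919)
center distance |VC| = r/sin(θ/2) = 14.096187/sin(82.5971°) = 14.214671
C = V + |VC|·bis = (-24.3091,9.5417)
T_A = V + ((C−V)·d_A)·d_A = V + 1.8315·d_A = (-19.9513,-3.8640)
T_B = V + ((C−V)·d_B)·d_B = V + 1.8315·d_B = (-23.5217,-4.5325)
sweep = 180° − θ = 14.8058°

center=(-24.3091,9.5417) T_A=(-19.9513,-3.8640) T_B=(-23.5217,-4.5325) sweep=14.8058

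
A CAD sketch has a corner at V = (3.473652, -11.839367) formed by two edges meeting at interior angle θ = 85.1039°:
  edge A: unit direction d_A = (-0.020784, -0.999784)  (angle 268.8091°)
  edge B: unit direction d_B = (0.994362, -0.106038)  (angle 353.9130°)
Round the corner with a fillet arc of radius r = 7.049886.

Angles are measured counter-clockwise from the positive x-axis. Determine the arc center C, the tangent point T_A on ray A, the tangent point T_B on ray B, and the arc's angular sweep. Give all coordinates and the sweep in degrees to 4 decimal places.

bisector direction at 311.3610° = (0.660802,-0.750560)
center distance |VC| = r/sin(θ/2) = 7.049886/sin(42.5519°) = 10.424840
C = V + |VC|·bis = (10.3624,-19.6638)
T_A = V + ((C−V)·d_A)·d_A = V + 7.6796·d_A = (3.3140,-19.5173)
T_B = V + ((C−V)·d_B)·d_B = V + 7.6796·d_B = (11.1100,-12.6537)
sweep = 180° − θ = 94.8961°

center=(10.3624,-19.6638) T_A=(3.3140,-19.5173) T_B=(11.1100,-12.6537) sweep=94.8961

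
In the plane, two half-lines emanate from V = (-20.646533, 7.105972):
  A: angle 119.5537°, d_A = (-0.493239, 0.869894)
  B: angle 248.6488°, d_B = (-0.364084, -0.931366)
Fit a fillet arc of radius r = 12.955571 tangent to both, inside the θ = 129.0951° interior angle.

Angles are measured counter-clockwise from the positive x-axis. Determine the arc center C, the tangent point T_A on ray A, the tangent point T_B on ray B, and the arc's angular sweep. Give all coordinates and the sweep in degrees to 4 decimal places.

bisector direction at 184.1012° = (-0.997439,-0.071519)
center distance |VC| = r/sin(θ/2) = 12.955571/sin(64.5476°) = 14.348172
C = V + |VC|·bis = (-34.9580,6.0798)
T_A = V + ((C−V)·d_A)·d_A = V + 6.1663·d_A = (-23.6880,12.4700)
T_B = V + ((C−V)·d_B)·d_B = V + 6.1663·d_B = (-22.8916,1.3629)
sweep = 180° − θ = 50.9049°

center=(-34.9580,6.0798) T_A=(-23.6880,12.4700) T_B=(-22.8916,1.3629) sweep=50.9049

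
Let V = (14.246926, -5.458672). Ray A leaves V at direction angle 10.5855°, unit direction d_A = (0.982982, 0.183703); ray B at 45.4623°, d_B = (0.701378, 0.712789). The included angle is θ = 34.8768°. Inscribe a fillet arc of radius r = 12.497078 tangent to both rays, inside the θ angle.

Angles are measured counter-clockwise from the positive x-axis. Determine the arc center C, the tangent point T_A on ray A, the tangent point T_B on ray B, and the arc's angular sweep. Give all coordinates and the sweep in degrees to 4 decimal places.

center=(51.0589,14.1343) T_A=(53.3546,1.8499) T_B=(42.1511,22.8995) sweep=145.1232

bisector direction at 28.0239° = (0.882752,0.469840)
center distance |VC| = r/sin(θ/2) = 12.497078/sin(17.4384°) = 41.701372
C = V + |VC|·bis = (51.0589,14.1343)
T_A = V + ((C−V)·d_A)·d_A = V + 39.7848·d_A = (53.3546,1.8499)
T_B = V + ((C−V)·d_B)·d_B = V + 39.7848·d_B = (42.1511,22.8995)
sweep = 180° − θ = 145.1232°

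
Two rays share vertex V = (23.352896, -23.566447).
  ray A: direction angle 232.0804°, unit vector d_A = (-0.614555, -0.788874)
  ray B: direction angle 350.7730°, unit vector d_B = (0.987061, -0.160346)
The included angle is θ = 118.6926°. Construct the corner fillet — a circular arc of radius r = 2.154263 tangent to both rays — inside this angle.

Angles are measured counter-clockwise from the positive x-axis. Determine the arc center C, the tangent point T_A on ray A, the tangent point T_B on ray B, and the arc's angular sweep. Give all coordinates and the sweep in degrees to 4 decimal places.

bisector direction at 291.4267° = (0.365311,-0.930886)
center distance |VC| = r/sin(θ/2) = 2.154263/sin(59.3463°) = 2.504187
C = V + |VC|·bis = (24.2677,-25.8976)
T_A = V + ((C−V)·d_A)·d_A = V + 1.2768·d_A = (22.5683,-24.5736)
T_B = V + ((C−V)·d_B)·d_B = V + 1.2768·d_B = (24.6131,-23.7712)
sweep = 180° − θ = 61.3074°

center=(24.2677,-25.8976) T_A=(22.5683,-24.5736) T_B=(24.6131,-23.7712) sweep=61.3074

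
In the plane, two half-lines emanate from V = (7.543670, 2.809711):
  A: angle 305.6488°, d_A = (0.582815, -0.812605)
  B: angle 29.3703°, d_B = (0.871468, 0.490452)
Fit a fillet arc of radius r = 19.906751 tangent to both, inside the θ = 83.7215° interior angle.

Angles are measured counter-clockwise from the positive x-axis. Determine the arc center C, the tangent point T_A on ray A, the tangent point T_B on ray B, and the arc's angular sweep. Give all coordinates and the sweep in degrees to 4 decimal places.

center=(36.6684,-3.6420) T_A=(20.4921,-15.2440) T_B=(26.9051,13.7061) sweep=96.2785

bisector direction at 347.5095° = (0.976332,-0.216277)
center distance |VC| = r/sin(θ/2) = 19.906751/sin(41.8608°) = 29.830780
C = V + |VC|·bis = (36.6684,-3.6420)
T_A = V + ((C−V)·d_A)·d_A = V + 22.2170·d_A = (20.4921,-15.2440)
T_B = V + ((C−V)·d_B)·d_B = V + 22.2170·d_B = (26.9051,13.7061)
sweep = 180° − θ = 96.2785°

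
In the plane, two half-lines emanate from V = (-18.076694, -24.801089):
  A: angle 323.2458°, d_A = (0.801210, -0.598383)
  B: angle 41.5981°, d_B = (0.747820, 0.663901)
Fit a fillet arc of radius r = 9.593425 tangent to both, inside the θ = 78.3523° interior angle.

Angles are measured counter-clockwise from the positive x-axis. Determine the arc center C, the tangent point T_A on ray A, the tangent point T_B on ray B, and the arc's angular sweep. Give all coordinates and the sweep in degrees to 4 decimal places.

bisector direction at 2.4219° = (0.999107,0.042258)
center distance |VC| = r/sin(θ/2) = 9.593425/sin(39.1761°) = 15.186518
C = V + |VC|·bis = (-2.9037,-24.1593)
T_A = V + ((C−V)·d_A)·d_A = V + 11.7727·d_A = (-8.6443,-31.8457)
T_B = V + ((C−V)·d_B)·d_B = V + 11.7727·d_B = (-9.2728,-16.9852)
sweep = 180° − θ = 101.6477°

center=(-2.9037,-24.1593) T_A=(-8.6443,-31.8457) T_B=(-9.2728,-16.9852) sweep=101.6477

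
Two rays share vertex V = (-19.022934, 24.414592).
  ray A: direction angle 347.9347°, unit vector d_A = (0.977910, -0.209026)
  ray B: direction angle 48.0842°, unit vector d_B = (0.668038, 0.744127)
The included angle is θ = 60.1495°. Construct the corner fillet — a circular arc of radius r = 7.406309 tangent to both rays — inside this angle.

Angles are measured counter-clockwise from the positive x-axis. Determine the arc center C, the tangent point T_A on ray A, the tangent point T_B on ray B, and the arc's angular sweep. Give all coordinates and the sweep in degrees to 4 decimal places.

center=(-4.9678,28.9839) T_A=(-6.5159,21.7412) T_B=(-10.4790,33.9316) sweep=119.8505

bisector direction at 18.0095° = (0.951006,0.309174)
center distance |VC| = r/sin(θ/2) = 7.406309/sin(30.0748°) = 14.779234
C = V + |VC|·bis = (-4.9678,28.9839)
T_A = V + ((C−V)·d_A)·d_A = V + 12.7895·d_A = (-6.5159,21.7412)
T_B = V + ((C−V)·d_B)·d_B = V + 12.7895·d_B = (-10.4790,33.9316)
sweep = 180° − θ = 119.8505°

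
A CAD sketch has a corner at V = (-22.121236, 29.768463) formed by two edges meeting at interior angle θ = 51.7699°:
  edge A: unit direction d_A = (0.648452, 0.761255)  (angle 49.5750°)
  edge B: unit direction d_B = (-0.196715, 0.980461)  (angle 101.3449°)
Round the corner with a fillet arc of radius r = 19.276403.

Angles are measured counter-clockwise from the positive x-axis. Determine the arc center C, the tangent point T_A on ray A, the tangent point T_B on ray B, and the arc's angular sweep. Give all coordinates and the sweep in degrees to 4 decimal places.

center=(-11.0359,72.5090) T_A=(3.6384,60.0091) T_B=(-29.9357,68.7170) sweep=128.2301

bisector direction at 75.4600° = (0.251057,0.967972)
center distance |VC| = r/sin(θ/2) = 19.276403/sin(25.8849°) = 44.154666
C = V + |VC|·bis = (-11.0359,72.5090)
T_A = V + ((C−V)·d_A)·d_A = V + 39.7247·d_A = (3.6384,60.0091)
T_B = V + ((C−V)·d_B)·d_B = V + 39.7247·d_B = (-29.9357,68.7170)
sweep = 180° − θ = 128.2301°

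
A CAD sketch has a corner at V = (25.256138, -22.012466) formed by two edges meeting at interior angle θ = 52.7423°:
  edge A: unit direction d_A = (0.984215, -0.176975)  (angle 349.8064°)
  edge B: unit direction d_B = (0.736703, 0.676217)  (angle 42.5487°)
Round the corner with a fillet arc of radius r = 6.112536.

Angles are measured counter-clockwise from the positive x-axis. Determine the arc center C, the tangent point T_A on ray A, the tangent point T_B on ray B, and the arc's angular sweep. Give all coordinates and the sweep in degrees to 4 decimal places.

bisector direction at 16.1775° = (0.960403,0.278615)
center distance |VC| = r/sin(θ/2) = 6.112536/sin(26.3712°) = 13.761267
C = V + |VC|·bis = (38.4725,-18.1784)
T_A = V + ((C−V)·d_A)·d_A = V + 12.3292·d_A = (37.3907,-24.1944)
T_B = V + ((C−V)·d_B)·d_B = V + 12.3292·d_B = (34.3391,-13.6753)
sweep = 180° − θ = 127.2577°

center=(38.4725,-18.1784) T_A=(37.3907,-24.1944) T_B=(34.3391,-13.6753) sweep=127.2577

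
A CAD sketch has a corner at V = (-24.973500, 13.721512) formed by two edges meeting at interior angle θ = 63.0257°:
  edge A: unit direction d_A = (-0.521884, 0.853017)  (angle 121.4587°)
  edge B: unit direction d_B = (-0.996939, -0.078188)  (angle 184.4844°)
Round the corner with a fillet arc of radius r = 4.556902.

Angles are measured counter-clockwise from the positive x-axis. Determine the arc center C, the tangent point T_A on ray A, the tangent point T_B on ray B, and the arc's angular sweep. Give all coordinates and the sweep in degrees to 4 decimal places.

center=(-32.7395,17.6833) T_A=(-28.8524,20.0615) T_B=(-32.3832,13.1404) sweep=116.9743

bisector direction at 152.9716° = (-0.890781,0.454433)
center distance |VC| = r/sin(θ/2) = 4.556902/sin(31.5129°) = 8.718177
C = V + |VC|·bis = (-32.7395,17.6833)
T_A = V + ((C−V)·d_A)·d_A = V + 7.4324·d_A = (-28.8524,20.0615)
T_B = V + ((C−V)·d_B)·d_B = V + 7.4324·d_B = (-32.3832,13.1404)
sweep = 180° − θ = 116.9743°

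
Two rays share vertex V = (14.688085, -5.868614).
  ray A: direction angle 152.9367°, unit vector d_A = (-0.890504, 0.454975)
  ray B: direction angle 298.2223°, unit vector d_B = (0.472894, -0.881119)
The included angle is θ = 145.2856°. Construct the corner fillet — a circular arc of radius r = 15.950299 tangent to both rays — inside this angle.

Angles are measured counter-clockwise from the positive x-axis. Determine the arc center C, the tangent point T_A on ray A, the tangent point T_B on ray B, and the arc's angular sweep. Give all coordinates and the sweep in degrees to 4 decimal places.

bisector direction at 225.5795° = (-0.699919,-0.714222)
center distance |VC| = r/sin(θ/2) = 15.950299/sin(72.6428°) = 16.711273
C = V + |VC|·bis = (2.9915,-17.8042)
T_A = V + ((C−V)·d_A)·d_A = V + 4.9854·d_A = (10.2485,-3.6004)
T_B = V + ((C−V)·d_B)·d_B = V + 4.9854·d_B = (17.0457,-10.2614)
sweep = 180° − θ = 34.7144°

center=(2.9915,-17.8042) T_A=(10.2485,-3.6004) T_B=(17.0457,-10.2614) sweep=34.7144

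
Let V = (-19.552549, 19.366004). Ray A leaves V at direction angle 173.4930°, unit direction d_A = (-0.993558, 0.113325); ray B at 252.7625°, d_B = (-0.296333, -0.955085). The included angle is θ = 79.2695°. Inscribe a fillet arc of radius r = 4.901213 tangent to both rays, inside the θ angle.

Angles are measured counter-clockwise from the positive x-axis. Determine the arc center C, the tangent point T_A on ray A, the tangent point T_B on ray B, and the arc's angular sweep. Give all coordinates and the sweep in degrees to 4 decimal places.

bisector direction at 213.1278° = (-0.837454,-0.546508)
center distance |VC| = r/sin(θ/2) = 4.901213/sin(39.6347°) = 7.683462
C = V + |VC|·bis = (-25.9871,15.1669)
T_A = V + ((C−V)·d_A)·d_A = V + 5.9172·d_A = (-25.4317,20.0366)
T_B = V + ((C−V)·d_B)·d_B = V + 5.9172·d_B = (-21.3060,13.7145)
sweep = 180° − θ = 100.7305°

center=(-25.9871,15.1669) T_A=(-25.4317,20.0366) T_B=(-21.3060,13.7145) sweep=100.7305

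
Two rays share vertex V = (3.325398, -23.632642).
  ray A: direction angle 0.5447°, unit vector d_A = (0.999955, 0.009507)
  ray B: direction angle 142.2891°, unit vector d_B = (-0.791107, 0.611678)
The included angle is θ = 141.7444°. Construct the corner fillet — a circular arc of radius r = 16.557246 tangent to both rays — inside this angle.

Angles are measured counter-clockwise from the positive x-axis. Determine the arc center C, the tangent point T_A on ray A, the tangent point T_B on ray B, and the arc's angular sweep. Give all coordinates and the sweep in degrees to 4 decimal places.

center=(8.9102,-7.0216) T_A=(9.0676,-23.5781) T_B=(-1.2175,-20.1201) sweep=38.2556

bisector direction at 71.4169° = (0.318680,0.947862)
center distance |VC| = r/sin(θ/2) = 16.557246/sin(70.8722°) = 17.524789
C = V + |VC|·bis = (8.9102,-7.0216)
T_A = V + ((C−V)·d_A)·d_A = V + 5.7425·d_A = (9.0676,-23.5781)
T_B = V + ((C−V)·d_B)·d_B = V + 5.7425·d_B = (-1.2175,-20.1201)
sweep = 180° − θ = 38.2556°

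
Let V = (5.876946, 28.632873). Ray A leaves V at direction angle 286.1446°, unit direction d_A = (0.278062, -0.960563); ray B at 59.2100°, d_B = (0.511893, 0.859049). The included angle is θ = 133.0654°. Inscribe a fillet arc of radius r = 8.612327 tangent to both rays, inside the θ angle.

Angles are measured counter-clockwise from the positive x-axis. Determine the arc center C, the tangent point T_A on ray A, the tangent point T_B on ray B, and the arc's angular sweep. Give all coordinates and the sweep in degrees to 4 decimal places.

center=(15.1893,27.4362) T_A=(6.9166,25.0414) T_B=(7.7909,31.8448) sweep=46.9346

bisector direction at 352.6773° = (0.991844,-0.127458)
center distance |VC| = r/sin(θ/2) = 8.612327/sin(66.5327°) = 9.388907
C = V + |VC|·bis = (15.1893,27.4362)
T_A = V + ((C−V)·d_A)·d_A = V + 3.7389·d_A = (6.9166,25.0414)
T_B = V + ((C−V)·d_B)·d_B = V + 3.7389·d_B = (7.7909,31.8448)
sweep = 180° − θ = 46.9346°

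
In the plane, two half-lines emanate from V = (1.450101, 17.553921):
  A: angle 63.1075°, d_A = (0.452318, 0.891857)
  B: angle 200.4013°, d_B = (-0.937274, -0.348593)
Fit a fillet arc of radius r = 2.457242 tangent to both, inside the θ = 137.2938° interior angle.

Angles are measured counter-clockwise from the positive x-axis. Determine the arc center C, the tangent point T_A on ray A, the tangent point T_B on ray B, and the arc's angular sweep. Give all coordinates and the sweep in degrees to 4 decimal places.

bisector direction at 131.7544° = (-0.665939,0.746006)
center distance |VC| = r/sin(θ/2) = 2.457242/sin(68.6469°) = 2.638354
C = V + |VC|·bis = (-0.3069,19.5221)
T_A = V + ((C−V)·d_A)·d_A = V + 0.9607·d_A = (1.8846,18.4107)
T_B = V + ((C−V)·d_B)·d_B = V + 0.9607·d_B = (0.5497,17.2190)
sweep = 180° − θ = 42.7062°

center=(-0.3069,19.5221) T_A=(1.8846,18.4107) T_B=(0.5497,17.2190) sweep=42.7062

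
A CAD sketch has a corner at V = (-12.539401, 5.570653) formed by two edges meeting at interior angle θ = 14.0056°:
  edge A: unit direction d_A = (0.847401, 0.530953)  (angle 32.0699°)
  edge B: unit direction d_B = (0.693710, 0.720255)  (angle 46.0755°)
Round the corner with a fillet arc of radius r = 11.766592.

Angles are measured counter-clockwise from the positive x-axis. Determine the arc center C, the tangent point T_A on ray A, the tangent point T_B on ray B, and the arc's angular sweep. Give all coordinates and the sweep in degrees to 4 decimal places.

center=(62.3877,66.4030) T_A=(68.6353,56.4320) T_B=(53.9128,74.5656) sweep=165.9944

bisector direction at 39.0727° = (0.776347,0.630306)
center distance |VC| = r/sin(θ/2) = 11.766592/sin(7.0028°) = 96.512465
C = V + |VC|·bis = (62.3877,66.4030)
T_A = V + ((C−V)·d_A)·d_A = V + 95.7925·d_A = (68.6353,56.4320)
T_B = V + ((C−V)·d_B)·d_B = V + 95.7925·d_B = (53.9128,74.5656)
sweep = 180° − θ = 165.9944°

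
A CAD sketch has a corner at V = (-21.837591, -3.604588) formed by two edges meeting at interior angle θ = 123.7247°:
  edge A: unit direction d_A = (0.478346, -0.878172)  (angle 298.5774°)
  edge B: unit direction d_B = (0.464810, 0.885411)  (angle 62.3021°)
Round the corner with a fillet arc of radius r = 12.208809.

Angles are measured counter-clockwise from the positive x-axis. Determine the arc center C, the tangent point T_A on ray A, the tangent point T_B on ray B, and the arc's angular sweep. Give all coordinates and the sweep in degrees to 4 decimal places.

center=(-7.9929,-3.4983) T_A=(-18.7144,-9.3384) T_B=(-18.8028,2.1764) sweep=56.2753

bisector direction at 0.4398° = (0.999971,0.007675)
center distance |VC| = r/sin(θ/2) = 12.208809/sin(61.8623°) = 13.845057
C = V + |VC|·bis = (-7.9929,-3.4983)
T_A = V + ((C−V)·d_A)·d_A = V + 6.5292·d_A = (-18.7144,-9.3384)
T_B = V + ((C−V)·d_B)·d_B = V + 6.5292·d_B = (-18.8028,2.1764)
sweep = 180° − θ = 56.2753°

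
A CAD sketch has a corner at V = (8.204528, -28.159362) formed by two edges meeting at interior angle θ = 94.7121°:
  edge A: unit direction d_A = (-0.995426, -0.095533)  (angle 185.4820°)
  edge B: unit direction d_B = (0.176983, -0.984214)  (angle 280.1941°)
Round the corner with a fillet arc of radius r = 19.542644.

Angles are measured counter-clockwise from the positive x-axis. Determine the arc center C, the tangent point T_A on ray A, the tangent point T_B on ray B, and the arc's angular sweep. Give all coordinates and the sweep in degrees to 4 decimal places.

center=(-7.8443,-49.3320) T_A=(-9.7112,-29.8788) T_B=(11.3899,-45.8733) sweep=85.2879

bisector direction at 232.8380° = (-0.604070,-0.796931)
center distance |VC| = r/sin(θ/2) = 19.542644/sin(47.3561°) = 26.567751
C = V + |VC|·bis = (-7.8443,-49.3320)
T_A = V + ((C−V)·d_A)·d_A = V + 17.9981·d_A = (-9.7112,-29.8788)
T_B = V + ((C−V)·d_B)·d_B = V + 17.9981·d_B = (11.3899,-45.8733)
sweep = 180° − θ = 85.2879°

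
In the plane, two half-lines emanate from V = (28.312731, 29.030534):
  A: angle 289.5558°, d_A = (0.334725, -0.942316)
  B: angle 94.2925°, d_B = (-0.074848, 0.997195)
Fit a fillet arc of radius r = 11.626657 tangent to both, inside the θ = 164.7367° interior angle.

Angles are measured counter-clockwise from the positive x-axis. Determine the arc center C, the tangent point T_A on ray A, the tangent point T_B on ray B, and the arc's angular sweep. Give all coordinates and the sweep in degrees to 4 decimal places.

center=(39.7902,31.4543) T_A=(28.8342,27.5625) T_B=(28.1961,30.5840) sweep=15.2633

bisector direction at 11.9241° = (0.978422,0.206617)
center distance |VC| = r/sin(θ/2) = 11.626657/sin(82.3684°) = 11.730562
C = V + |VC|·bis = (39.7902,31.4543)
T_A = V + ((C−V)·d_A)·d_A = V + 1.5579·d_A = (28.8342,27.5625)
T_B = V + ((C−V)·d_B)·d_B = V + 1.5579·d_B = (28.1961,30.5840)
sweep = 180° − θ = 15.2633°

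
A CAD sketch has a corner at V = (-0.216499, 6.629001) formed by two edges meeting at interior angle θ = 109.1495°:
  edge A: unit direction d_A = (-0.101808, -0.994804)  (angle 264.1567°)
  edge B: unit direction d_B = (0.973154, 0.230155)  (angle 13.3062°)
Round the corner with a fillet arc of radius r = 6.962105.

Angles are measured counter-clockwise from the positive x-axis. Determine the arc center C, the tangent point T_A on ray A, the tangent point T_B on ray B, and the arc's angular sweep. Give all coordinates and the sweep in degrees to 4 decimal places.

bisector direction at 318.7314° = (0.751626,-0.659589)
center distance |VC| = r/sin(θ/2) = 6.962105/sin(54.5748°) = 8.543797
C = V + |VC|·bis = (6.2052,0.9936)
T_A = V + ((C−V)·d_A)·d_A = V + 4.9523·d_A = (-0.7207,1.7024)
T_B = V + ((C−V)·d_B)·d_B = V + 4.9523·d_B = (4.6029,7.7688)
sweep = 180° − θ = 70.8505°

center=(6.2052,0.9936) T_A=(-0.7207,1.7024) T_B=(4.6029,7.7688) sweep=70.8505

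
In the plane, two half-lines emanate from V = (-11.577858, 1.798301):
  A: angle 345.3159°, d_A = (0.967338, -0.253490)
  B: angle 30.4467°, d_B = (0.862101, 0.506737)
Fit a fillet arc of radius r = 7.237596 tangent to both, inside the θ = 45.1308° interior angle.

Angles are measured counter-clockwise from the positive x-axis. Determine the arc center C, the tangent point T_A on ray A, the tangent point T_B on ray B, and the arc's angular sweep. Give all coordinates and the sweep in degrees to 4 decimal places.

bisector direction at 7.8813° = (0.990554,0.137121)
center distance |VC| = r/sin(θ/2) = 7.237596/sin(22.5654°) = 18.860788
C = V + |VC|·bis = (7.1048,4.3845)
T_A = V + ((C−V)·d_A)·d_A = V + 17.4168·d_A = (5.2701,-2.6167)
T_B = V + ((C−V)·d_B)·d_B = V + 17.4168·d_B = (3.4372,10.6241)
sweep = 180° − θ = 134.8692°

center=(7.1048,4.3845) T_A=(5.2701,-2.6167) T_B=(3.4372,10.6241) sweep=134.8692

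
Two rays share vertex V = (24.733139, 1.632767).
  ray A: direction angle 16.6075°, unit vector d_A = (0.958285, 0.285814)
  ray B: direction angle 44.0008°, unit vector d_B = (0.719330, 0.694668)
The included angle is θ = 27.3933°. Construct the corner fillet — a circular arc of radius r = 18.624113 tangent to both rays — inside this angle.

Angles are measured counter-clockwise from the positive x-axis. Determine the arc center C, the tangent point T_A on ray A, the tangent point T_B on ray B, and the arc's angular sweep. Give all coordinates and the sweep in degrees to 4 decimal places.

bisector direction at 30.3042° = (0.863359,0.504590)
center distance |VC| = r/sin(θ/2) = 18.624113/sin(13.6966°) = 78.655324
C = V + |VC|·bis = (92.6409,41.3215)
T_A = V + ((C−V)·d_A)·d_A = V + 76.4186·d_A = (97.9639,23.4743)
T_B = V + ((C−V)·d_B)·d_B = V + 76.4186·d_B = (79.7033,54.7184)
sweep = 180° − θ = 152.6067°

center=(92.6409,41.3215) T_A=(97.9639,23.4743) T_B=(79.7033,54.7184) sweep=152.6067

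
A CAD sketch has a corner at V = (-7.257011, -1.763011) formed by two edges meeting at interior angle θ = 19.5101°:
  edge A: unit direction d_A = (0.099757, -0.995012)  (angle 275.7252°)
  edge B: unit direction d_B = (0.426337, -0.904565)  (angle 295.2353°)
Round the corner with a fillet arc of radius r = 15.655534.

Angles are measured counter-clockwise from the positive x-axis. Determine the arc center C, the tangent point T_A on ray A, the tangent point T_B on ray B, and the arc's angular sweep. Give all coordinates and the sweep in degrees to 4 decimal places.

center=(17.4045,-90.8088) T_A=(1.8271,-92.3705) T_B=(31.5660,-84.1342) sweep=160.4899

bisector direction at 285.4803° = (0.266906,-0.963723)
center distance |VC| = r/sin(θ/2) = 15.655534/sin(9.7551°) = 92.397719
C = V + |VC|·bis = (17.4045,-90.8088)
T_A = V + ((C−V)·d_A)·d_A = V + 91.0618·d_A = (1.8271,-92.3705)
T_B = V + ((C−V)·d_B)·d_B = V + 91.0618·d_B = (31.5660,-84.1342)
sweep = 180° − θ = 160.4899°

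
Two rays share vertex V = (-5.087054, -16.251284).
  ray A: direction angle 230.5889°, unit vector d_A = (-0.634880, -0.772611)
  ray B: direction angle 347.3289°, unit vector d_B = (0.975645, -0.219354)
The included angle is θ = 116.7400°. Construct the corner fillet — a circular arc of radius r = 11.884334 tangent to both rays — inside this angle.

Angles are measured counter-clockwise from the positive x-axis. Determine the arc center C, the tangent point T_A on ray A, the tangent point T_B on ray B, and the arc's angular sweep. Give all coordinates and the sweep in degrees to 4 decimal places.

center=(-0.5523,-29.4518) T_A=(-9.7343,-21.9067) T_B=(2.0545,-17.8569) sweep=63.2600

bisector direction at 288.9589° = (0.324890,-0.945752)
center distance |VC| = r/sin(θ/2) = 11.884334/sin(58.3700°) = 13.957719
C = V + |VC|·bis = (-0.5523,-29.4518)
T_A = V + ((C−V)·d_A)·d_A = V + 7.3199·d_A = (-9.7343,-21.9067)
T_B = V + ((C−V)·d_B)·d_B = V + 7.3199·d_B = (2.0545,-17.8569)
sweep = 180° − θ = 63.2600°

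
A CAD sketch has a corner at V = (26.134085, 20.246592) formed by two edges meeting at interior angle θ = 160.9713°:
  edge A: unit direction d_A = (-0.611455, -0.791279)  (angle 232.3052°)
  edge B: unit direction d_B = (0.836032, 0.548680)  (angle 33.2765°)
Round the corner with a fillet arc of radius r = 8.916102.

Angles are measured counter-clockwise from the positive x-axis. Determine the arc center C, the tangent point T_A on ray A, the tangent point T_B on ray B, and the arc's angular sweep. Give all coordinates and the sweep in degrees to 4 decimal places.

center=(32.2755,13.6124) T_A=(25.2204,19.0642) T_B=(27.3834,21.0665) sweep=19.0287

bisector direction at 312.7908° = (0.679324,-0.733838)
center distance |VC| = r/sin(θ/2) = 8.916102/sin(80.4857°) = 9.040460
C = V + |VC|·bis = (32.2755,13.6124)
T_A = V + ((C−V)·d_A)·d_A = V + 1.4943·d_A = (25.2204,19.0642)
T_B = V + ((C−V)·d_B)·d_B = V + 1.4943·d_B = (27.3834,21.0665)
sweep = 180° − θ = 19.0287°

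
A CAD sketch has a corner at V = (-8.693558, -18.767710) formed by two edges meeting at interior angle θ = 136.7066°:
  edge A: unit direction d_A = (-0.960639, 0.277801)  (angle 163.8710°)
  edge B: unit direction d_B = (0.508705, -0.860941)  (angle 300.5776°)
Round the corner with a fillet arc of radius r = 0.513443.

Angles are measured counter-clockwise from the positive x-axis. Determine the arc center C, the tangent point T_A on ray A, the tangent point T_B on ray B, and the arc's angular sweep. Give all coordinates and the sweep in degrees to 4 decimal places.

bisector direction at 232.2243° = (-0.612572,-0.790415)
center distance |VC| = r/sin(θ/2) = 0.513443/sin(68.3533°) = 0.552400
C = V + |VC|·bis = (-9.0319,-19.2043)
T_A = V + ((C−V)·d_A)·d_A = V + 0.2038·d_A = (-8.8893,-18.7111)
T_B = V + ((C−V)·d_B)·d_B = V + 0.2038·d_B = (-8.5899,-18.9431)
sweep = 180° − θ = 43.2934°

center=(-9.0319,-19.2043) T_A=(-8.8893,-18.7111) T_B=(-8.5899,-18.9431) sweep=43.2934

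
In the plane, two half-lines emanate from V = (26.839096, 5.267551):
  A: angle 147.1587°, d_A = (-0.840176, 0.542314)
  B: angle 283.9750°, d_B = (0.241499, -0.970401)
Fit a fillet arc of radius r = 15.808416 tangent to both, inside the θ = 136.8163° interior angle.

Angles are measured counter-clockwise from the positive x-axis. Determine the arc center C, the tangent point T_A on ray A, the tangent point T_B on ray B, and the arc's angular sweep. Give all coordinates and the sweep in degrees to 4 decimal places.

center=(13.0095,-4.6214) T_A=(21.5826,8.6605) T_B=(28.3500,-0.8037) sweep=43.1837

bisector direction at 215.5669° = (-0.813437,-0.581652)
center distance |VC| = r/sin(θ/2) = 15.808416/sin(68.4082°) = 17.001426
C = V + |VC|·bis = (13.0095,-4.6214)
T_A = V + ((C−V)·d_A)·d_A = V + 6.2564·d_A = (21.5826,8.6605)
T_B = V + ((C−V)·d_B)·d_B = V + 6.2564·d_B = (28.3500,-0.8037)
sweep = 180° − θ = 43.1837°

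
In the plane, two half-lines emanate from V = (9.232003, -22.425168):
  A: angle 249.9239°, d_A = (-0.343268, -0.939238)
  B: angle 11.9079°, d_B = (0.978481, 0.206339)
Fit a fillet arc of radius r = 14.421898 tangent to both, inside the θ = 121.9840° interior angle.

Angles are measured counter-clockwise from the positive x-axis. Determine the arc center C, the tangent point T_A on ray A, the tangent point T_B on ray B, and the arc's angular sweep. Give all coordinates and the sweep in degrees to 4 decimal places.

center=(20.0325,-34.8867) T_A=(6.4870,-29.9361) T_B=(17.0567,-20.7751) sweep=58.0160

bisector direction at 310.9159° = (0.654951,-0.755672)
center distance |VC| = r/sin(θ/2) = 14.421898/sin(60.9920°) = 16.490612
C = V + |VC|·bis = (20.0325,-34.8867)
T_A = V + ((C−V)·d_A)·d_A = V + 7.9968·d_A = (6.4870,-29.9361)
T_B = V + ((C−V)·d_B)·d_B = V + 7.9968·d_B = (17.0567,-20.7751)
sweep = 180° − θ = 58.0160°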